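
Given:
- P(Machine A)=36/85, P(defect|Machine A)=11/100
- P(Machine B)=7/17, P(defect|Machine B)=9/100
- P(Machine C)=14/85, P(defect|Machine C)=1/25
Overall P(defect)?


P(B) = Σ P(B|Aᵢ)×P(Aᵢ)
  11/100×36/85 = 99/2125
  9/100×7/17 = 63/1700
  1/25×14/85 = 14/2125
Sum = 767/8500

P(defect) = 767/8500 ≈ 9.02%


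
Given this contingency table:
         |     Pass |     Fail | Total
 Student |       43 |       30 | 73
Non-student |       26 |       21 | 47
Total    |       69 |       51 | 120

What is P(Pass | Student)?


P(Pass | Student) = 43/(43+30) = 43/73

P(Pass|Student) = 43/73 ≈ 58.90%


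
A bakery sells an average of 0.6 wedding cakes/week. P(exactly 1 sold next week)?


Poisson(λ=0.6): P(X=1) = e^(-λ)×λ^k/k!
= e^(-0.6) × 0.6^1 / 1!
≈ 0.5488116361 × 0.6 / 1 ≈ 0.329287

P(X=1) ≈ 0.329287 ≈ 32.93%


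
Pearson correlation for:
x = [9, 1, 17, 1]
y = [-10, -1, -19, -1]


n=4, Σx=28, Σy=-31, Σxy=-415, Σx²=372, Σy²=463
r = (4×(-415) - 28×(-31))/√((4×372 - 28²)(4×463 - (-31)²))
= -792/√(704×891) = -792/√627264 ≈ -792/792.0000 ≈ -1.0000

r ≈ -1.0000


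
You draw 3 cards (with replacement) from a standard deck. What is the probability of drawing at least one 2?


P(not a 2) = 48/52 = 12/13
P(none in 3 draws) = (12/13)^3 = 1728/2197
P(≥1 2) = 1 - 1728/2197 = 469/2197

P = 469/2197 ≈ 21.35%


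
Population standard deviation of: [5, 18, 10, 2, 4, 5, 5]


Mean = 49/7 = 7
  (5-7)²=4
  (18-7)²=121
  (10-7)²=9
  (2-7)²=25
  (4-7)²=9
  (5-7)²=4
  (5-7)²=4
Σ(x-μ)² = 176
σ² = 176/7

σ = √(176/7) ≈ 5.0143


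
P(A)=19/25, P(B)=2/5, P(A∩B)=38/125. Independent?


P(A)×P(B) = 38/125
P(A∩B) = 38/125
Equal ✓ → Independent

Yes, independent


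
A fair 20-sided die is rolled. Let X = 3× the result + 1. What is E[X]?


E[die] = (1+20)/2 = 21/2
E[X] = 3×21/2 + 1 = 65/2

E[X] = 65/2


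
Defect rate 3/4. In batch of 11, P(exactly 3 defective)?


Binomial: P(X=3) = C(11,3)×p^3×(1-p)^8
= 165 × 27/64 × 1/65536 = 4455/4194304

P(X=3) = 4455/4194304 ≈ 0.11%


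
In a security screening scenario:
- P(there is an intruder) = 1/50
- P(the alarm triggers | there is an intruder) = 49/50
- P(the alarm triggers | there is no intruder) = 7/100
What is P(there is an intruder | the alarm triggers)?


Using Bayes' theorem:
P(A|B) = P(B|A)·P(A) / P(B)

P(the alarm triggers) = 49/50 × 1/50 + 7/100 × 49/50
= 49/2500 + 343/5000 = 441/5000

P(there is an intruder|the alarm triggers) = (49/2500) / (441/5000) = 2/9

P(there is an intruder|the alarm triggers) = 2/9 ≈ 22.22%


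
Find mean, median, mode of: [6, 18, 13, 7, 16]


Sorted: [6, 7, 13, 16, 18]
Mean = 60/5 = 12
Median = 13
Freq: {6: 1, 18: 1, 13: 1, 7: 1, 16: 1}
Mode: No mode

Mean=12, Median=13, Mode=No mode


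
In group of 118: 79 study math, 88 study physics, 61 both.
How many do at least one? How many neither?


|A∪B| = 79+88-61 = 106
Neither = 118-106 = 12

At least one: 106; Neither: 12


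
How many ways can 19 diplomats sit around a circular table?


Circular arrangements of 19 distinct objects: fix one position to break rotational symmetry.
(n-1)! = 18! = 6402373705728000

6402373705728000


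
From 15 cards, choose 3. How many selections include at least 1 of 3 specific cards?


Complement: C(15,3) - C(12,3) = 455 - 220 = 235

235


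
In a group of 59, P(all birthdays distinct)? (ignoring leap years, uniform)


P(all different) = Π(365-i)/365 for i=0..58
= (365/365)×(364/365)×...×(307/365)
= 0.007011

P ≈ 0.0070 ≈ 0.70%


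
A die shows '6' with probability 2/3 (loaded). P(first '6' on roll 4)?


Geometric: P(X=4) = (1-p)^(k-1)×p = (1/3)^3×2/3 = 2/81

P(X=4) = 2/81 ≈ 2.47%


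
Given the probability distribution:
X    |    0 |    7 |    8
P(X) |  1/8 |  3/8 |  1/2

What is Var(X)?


E[X] = 53/8
E[X²] = 403/8
Var(X) = E[X²] - (E[X])² = 403/8 - 2809/64 = 415/64

Var(X) = 415/64 ≈ 6.4844


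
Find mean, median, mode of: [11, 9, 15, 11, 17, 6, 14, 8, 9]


Sorted: [6, 8, 9, 9, 11, 11, 14, 15, 17]
Mean = 100/9
Median = 11
Freq: {11: 2, 9: 2, 15: 1, 17: 1, 6: 1, 14: 1, 8: 1}
Mode: [9, 11]

Mean=100/9, Median=11, Mode=[9, 11]


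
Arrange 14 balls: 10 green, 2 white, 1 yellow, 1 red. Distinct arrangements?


14!/(10!×2!×1!×1!) = 12012

12012


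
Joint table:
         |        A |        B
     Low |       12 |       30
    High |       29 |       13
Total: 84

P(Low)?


P(Low) = (12+30)/84 = 42/84 = 1/2

P(Low) = 1/2 ≈ 50.00%


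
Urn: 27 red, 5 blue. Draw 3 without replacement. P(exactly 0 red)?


Hypergeometric: C(27,0)×C(5,3)/C(32,3)
= 1×10/4960 = 1/496

P(X=0) = 1/496 ≈ 0.20%


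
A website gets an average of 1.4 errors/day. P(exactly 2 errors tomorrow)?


Poisson(λ=1.4): P(X=2) = e^(-λ)×λ^k/k!
= e^(-1.4) × 1.4^2 / 2!
≈ 0.2465969639 × 1.96 / 2 ≈ 0.241665

P(X=2) ≈ 0.241665 ≈ 24.17%


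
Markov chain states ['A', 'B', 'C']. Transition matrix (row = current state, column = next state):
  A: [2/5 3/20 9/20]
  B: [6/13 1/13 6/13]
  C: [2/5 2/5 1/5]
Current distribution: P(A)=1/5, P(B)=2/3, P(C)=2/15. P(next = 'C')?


P(next=C) = Σᵢ P(now=i)×P(i→C)
= 1/5×9/20 + 2/3×6/13 + 2/15×1/5
= 9/100 + 4/13 + 2/75 = 331/780

P = 331/780 ≈ 0.4244


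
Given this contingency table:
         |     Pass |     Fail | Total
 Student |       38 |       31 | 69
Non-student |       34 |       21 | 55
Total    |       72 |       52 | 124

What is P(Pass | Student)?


P(Pass | Student) = 38/(38+31) = 38/69

P(Pass|Student) = 38/69 ≈ 55.07%


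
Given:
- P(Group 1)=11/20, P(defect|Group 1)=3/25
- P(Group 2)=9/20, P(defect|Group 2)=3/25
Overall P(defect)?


P(B) = Σ P(B|Aᵢ)×P(Aᵢ)
  3/25×11/20 = 33/500
  3/25×9/20 = 27/500
Sum = 3/25

P(defect) = 3/25 ≈ 12.00%


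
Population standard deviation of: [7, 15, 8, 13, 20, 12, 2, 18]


Mean = 95/8
  (7-95/8)²=1521/64
  (15-95/8)²=625/64
  (8-95/8)²=961/64
  (13-95/8)²=81/64
  (20-95/8)²=4225/64
  (12-95/8)²=1/64
  (2-95/8)²=6241/64
  (18-95/8)²=2401/64
Σ(x-μ)² = 2007/8
σ² = (2007/8)/8 = 2007/64

σ = √(2007/64) ≈ 5.5999


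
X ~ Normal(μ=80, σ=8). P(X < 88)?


z = (88-80)/8 = 1.0
P(Z < 1.0) = 0.8413

P(X < 88) ≈ 0.8413


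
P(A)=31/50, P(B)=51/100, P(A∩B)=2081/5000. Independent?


P(A)×P(B) = 1581/5000
P(A∩B) = 2081/5000
Not equal → NOT independent

No, not independent


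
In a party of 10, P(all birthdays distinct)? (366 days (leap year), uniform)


P(all different) = Π(366-i)/366 for i=0..9
= (366/366)×(365/366)×...×(357/366)
= 0.883355

P ≈ 0.8834 ≈ 88.34%


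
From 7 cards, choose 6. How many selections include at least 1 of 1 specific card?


Complement: C(7,6) - C(6,6) = 7 - 1 = 6

6


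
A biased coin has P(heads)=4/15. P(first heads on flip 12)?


Geometric: P(X=12) = (1-p)^(k-1)×p = (11/15)^11×4/15 = 1141246682444/129746337890625

P(X=12) = 1141246682444/129746337890625 ≈ 0.88%


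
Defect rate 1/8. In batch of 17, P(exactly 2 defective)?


Binomial: P(X=2) = C(17,2)×p^2×(1-p)^15
= 136 × 1/64 × 4747561509943/35184372088832 = 80708545669031/281474976710656

P(X=2) = 80708545669031/281474976710656 ≈ 28.67%


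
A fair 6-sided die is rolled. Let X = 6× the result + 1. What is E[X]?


E[die] = (1+6)/2 = 7/2
E[X] = 6×7/2 + 1 = 22

E[X] = 22


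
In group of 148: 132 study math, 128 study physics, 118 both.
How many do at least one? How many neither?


|A∪B| = 132+128-118 = 142
Neither = 148-142 = 6

At least one: 142; Neither: 6


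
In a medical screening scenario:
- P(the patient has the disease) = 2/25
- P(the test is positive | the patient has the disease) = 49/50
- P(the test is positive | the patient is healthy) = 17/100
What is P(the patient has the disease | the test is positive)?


Using Bayes' theorem:
P(A|B) = P(B|A)·P(A) / P(B)

P(the test is positive) = 49/50 × 2/25 + 17/100 × 23/25
= 49/625 + 391/2500 = 587/2500

P(the patient has the disease|the test is positive) = (49/625) / (587/2500) = 196/587

P(the patient has the disease|the test is positive) = 196/587 ≈ 33.39%


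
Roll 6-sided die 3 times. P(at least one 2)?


P(no 2)^3 = (5/6)^3 = 125/216
P(≥1) = 1 - 125/216 = 91/216

P = 91/216 ≈ 42.13%


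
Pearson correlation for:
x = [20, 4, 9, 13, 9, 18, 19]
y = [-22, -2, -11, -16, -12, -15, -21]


n=7, Σx=92, Σy=-99, Σxy=-1532, Σx²=1432, Σy²=1675
r = (7×(-1532) - 92×(-99))/√((7×1432 - 92²)(7×1675 - (-99)²))
= -1616/√(1560×1924) = -1616/√3001440 ≈ -1616/1732.4664 ≈ -0.9328

r ≈ -0.9328


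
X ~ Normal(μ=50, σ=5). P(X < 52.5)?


z = (52.5-50)/5 = 0.5
P(Z < 0.5) = 0.6915

P(X < 52.5) ≈ 0.6915


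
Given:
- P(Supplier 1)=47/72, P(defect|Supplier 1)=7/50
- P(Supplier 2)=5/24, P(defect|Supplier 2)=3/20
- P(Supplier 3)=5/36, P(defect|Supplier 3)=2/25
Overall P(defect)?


P(B) = Σ P(B|Aᵢ)×P(Aᵢ)
  7/50×47/72 = 329/3600
  3/20×5/24 = 1/32
  2/25×5/36 = 1/90
Sum = 107/800

P(defect) = 107/800 ≈ 13.38%


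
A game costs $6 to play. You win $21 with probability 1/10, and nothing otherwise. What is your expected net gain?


E[gain] = (21-6)×1/10 + (-6)×9/10
= 3/2 - 27/5 = -39/10

Expected net gain = $-39/10 ≈ $-3.90


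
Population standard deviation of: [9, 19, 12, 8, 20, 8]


Mean = 76/6 = 38/3
  (9-38/3)²=121/9
  (19-38/3)²=361/9
  (12-38/3)²=4/9
  (8-38/3)²=196/9
  (20-38/3)²=484/9
  (8-38/3)²=196/9
Σ(x-μ)² = 454/3
σ² = (454/3)/6 = 227/9

σ = √(227/9) ≈ 5.0222


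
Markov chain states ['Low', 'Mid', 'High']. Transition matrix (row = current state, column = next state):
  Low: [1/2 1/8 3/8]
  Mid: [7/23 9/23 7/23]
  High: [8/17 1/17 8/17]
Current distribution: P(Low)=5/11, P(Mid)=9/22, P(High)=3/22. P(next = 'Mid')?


P(next=Mid) = Σᵢ P(now=i)×P(i→Mid)
= 5/11×1/8 + 9/22×9/23 + 3/22×1/17
= 5/88 + 81/506 + 3/374 = 7739/34408

P = 7739/34408 ≈ 0.2249


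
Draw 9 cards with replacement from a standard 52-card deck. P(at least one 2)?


P(not a 2) = 48/52 = 12/13
P(none in 9 draws) = (12/13)^9 = 5159780352/10604499373
P(≥1 2) = 1 - 5159780352/10604499373 = 5444719021/10604499373

P = 5444719021/10604499373 ≈ 51.34%


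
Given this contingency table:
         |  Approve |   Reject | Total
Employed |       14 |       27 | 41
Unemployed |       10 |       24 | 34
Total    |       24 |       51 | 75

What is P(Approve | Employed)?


P(Approve | Employed) = 14/(14+27) = 14/41

P(Approve|Employed) = 14/41 ≈ 34.15%


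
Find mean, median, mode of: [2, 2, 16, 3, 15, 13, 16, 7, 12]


Sorted: [2, 2, 3, 7, 12, 13, 15, 16, 16]
Mean = 86/9
Median = 12
Freq: {2: 2, 16: 2, 3: 1, 15: 1, 13: 1, 7: 1, 12: 1}
Mode: [2, 16]

Mean=86/9, Median=12, Mode=[2, 16]


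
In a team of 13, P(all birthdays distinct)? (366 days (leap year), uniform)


P(all different) = Π(366-i)/366 for i=0..12
= (366/366)×(365/366)×...×(354/366)
= 0.806071

P ≈ 0.8061 ≈ 80.61%


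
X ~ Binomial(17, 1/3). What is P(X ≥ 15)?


P(X ≥ 15) = Σ P(X=i) for i=15..17
P(X=15) = 544/129140163
P(X=16) = 34/129140163
P(X=17) = 1/129140163
Sum = 193/43046721

P(X ≥ 15) = 193/43046721 ≈ 0.00%


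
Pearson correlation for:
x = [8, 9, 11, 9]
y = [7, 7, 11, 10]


n=4, Σx=37, Σy=35, Σxy=330, Σx²=347, Σy²=319
r = (4×330 - 37×35)/√((4×347 - 37²)(4×319 - 35²))
= 25/√(19×51) = 25/√969 ≈ 25/31.1288 ≈ 0.8031

r ≈ 0.8031


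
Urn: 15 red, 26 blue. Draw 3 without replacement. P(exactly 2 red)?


Hypergeometric: C(15,2)×C(26,1)/C(41,3)
= 105×26/10660 = 21/82

P(X=2) = 21/82 ≈ 25.61%


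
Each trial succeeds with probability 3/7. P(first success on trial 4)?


Geometric: P(X=4) = (1-p)^(k-1)×p = (4/7)^3×3/7 = 192/2401

P(X=4) = 192/2401 ≈ 8.00%


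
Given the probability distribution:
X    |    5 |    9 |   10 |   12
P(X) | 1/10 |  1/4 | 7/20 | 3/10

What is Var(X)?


E[X] = 197/20
E[X²] = 2019/20
Var(X) = E[X²] - (E[X])² = 2019/20 - 38809/400 = 1571/400

Var(X) = 1571/400 ≈ 3.9275


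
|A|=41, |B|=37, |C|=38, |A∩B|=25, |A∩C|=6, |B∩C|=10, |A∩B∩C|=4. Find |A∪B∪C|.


|A∪B∪C| = 41+37+38-25-6-10+4 = 79

|A∪B∪C| = 79


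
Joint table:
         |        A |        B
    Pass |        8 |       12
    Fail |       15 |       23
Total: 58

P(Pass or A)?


P(Pass∨A) = P(Pass) + P(A) - P(Pass∧A)
= (20 + 23 - 8)/58 = 35/58

P = 35/58 ≈ 60.34%


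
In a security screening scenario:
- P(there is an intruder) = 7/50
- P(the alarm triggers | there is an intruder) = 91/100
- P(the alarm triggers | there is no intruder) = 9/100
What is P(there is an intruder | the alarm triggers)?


Using Bayes' theorem:
P(A|B) = P(B|A)·P(A) / P(B)

P(the alarm triggers) = 91/100 × 7/50 + 9/100 × 43/50
= 637/5000 + 387/5000 = 128/625

P(there is an intruder|the alarm triggers) = (637/5000) / (128/625) = 637/1024

P(there is an intruder|the alarm triggers) = 637/1024 ≈ 62.21%


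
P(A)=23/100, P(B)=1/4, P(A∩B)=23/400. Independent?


P(A)×P(B) = 23/400
P(A∩B) = 23/400
Equal ✓ → Independent

Yes, independent


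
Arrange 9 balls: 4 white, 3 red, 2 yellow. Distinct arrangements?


9!/(4!×3!×2!) = 1260

1260


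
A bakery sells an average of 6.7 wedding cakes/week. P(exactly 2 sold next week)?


Poisson(λ=6.7): P(X=2) = e^(-λ)×λ^k/k!
= e^(-6.7) × 6.7^2 / 2!
≈ 0.001230911903 × 44.89 / 2 ≈ 0.027628

P(X=2) ≈ 0.027628 ≈ 2.76%


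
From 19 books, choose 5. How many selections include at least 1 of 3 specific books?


Complement: C(19,5) - C(16,5) = 11628 - 4368 = 7260

7260


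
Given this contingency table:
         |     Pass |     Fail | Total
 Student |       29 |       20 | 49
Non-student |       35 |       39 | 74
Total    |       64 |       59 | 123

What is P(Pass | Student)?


P(Pass | Student) = 29/(29+20) = 29/49

P(Pass|Student) = 29/49 ≈ 59.18%


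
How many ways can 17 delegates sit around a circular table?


Circular arrangements of 17 distinct objects: fix one position to break rotational symmetry.
(n-1)! = 16! = 20922789888000

20922789888000


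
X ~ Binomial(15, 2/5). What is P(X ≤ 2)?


P(X ≤ 2) = Σ P(X=i) for i=0..2
P(X=0) = 14348907/30517578125
P(X=1) = 28697814/6103515625
P(X=2) = 133923132/6103515625
Sum = 827453637/30517578125

P(X ≤ 2) = 827453637/30517578125 ≈ 2.71%


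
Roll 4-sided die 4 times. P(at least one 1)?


P(no 1)^4 = (3/4)^4 = 81/256
P(≥1) = 1 - 81/256 = 175/256

P = 175/256 ≈ 68.36%


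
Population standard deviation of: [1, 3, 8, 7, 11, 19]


Mean = 49/6
  (1-49/6)²=1849/36
  (3-49/6)²=961/36
  (8-49/6)²=1/36
  (7-49/6)²=49/36
  (11-49/6)²=289/36
  (19-49/6)²=4225/36
Σ(x-μ)² = 1229/6
σ² = (1229/6)/6 = 1229/36

σ = √(1229/36) ≈ 5.8428


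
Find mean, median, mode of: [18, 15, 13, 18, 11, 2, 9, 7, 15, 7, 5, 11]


Sorted: [2, 5, 7, 7, 9, 11, 11, 13, 15, 15, 18, 18]
Mean = 131/12
Median = 11
Freq: {18: 2, 15: 2, 13: 1, 11: 2, 2: 1, 9: 1, 7: 2, 5: 1}
Mode: [7, 11, 15, 18]

Mean=131/12, Median=11, Mode=[7, 11, 15, 18]


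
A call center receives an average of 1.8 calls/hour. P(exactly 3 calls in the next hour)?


Poisson(λ=1.8): P(X=3) = e^(-λ)×λ^k/k!
= e^(-1.8) × 1.8^3 / 3!
≈ 0.1652988882 × 5.832 / 6 ≈ 0.160671

P(X=3) ≈ 0.160671 ≈ 16.07%


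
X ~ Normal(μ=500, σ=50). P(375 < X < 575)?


z₁=(375-500)/50=-2.5, z₂=(575-500)/50=1.5
P = Φ(1.5) - Φ(-2.5) = 0.933193 - 0.006210 = 0.926983 ≈ 0.9270

P(375 < X < 575) ≈ 0.9270


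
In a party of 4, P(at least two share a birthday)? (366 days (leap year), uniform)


P(all different) = Π(366-i)/366 for i=0..3
= 0.983689
P(match) = 1 - 0.983689 = 0.016311

P ≈ 0.0163 ≈ 1.63%


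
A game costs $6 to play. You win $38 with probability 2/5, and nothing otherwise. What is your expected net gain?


E[gain] = (38-6)×2/5 + (-6)×3/5
= 64/5 - 18/5 = 46/5

Expected net gain = $46/5 ≈ $9.20


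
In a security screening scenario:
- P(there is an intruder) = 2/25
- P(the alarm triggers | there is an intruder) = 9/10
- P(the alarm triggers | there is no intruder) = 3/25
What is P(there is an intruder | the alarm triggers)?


Using Bayes' theorem:
P(A|B) = P(B|A)·P(A) / P(B)

P(the alarm triggers) = 9/10 × 2/25 + 3/25 × 23/25
= 9/125 + 69/625 = 114/625

P(there is an intruder|the alarm triggers) = (9/125) / (114/625) = 15/38

P(there is an intruder|the alarm triggers) = 15/38 ≈ 39.47%


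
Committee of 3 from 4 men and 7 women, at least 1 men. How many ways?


Count by #men:
  1M,2W: C(4,1)×C(7,2)=84
  2M,1W: C(4,2)×C(7,1)=42
  3M,0W: C(4,3)×C(7,0)=4
Total = 130

130


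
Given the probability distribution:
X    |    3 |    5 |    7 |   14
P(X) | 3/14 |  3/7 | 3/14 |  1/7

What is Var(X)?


E[X] = 44/7
E[X²] = 358/7
Var(X) = E[X²] - (E[X])² = 358/7 - 1936/49 = 570/49

Var(X) = 570/49 ≈ 11.6327


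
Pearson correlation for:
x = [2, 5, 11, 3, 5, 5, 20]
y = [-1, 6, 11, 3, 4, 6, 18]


n=7, Σx=51, Σy=47, Σxy=568, Σx²=609, Σy²=543
r = (7×568 - 51×47)/√((7×609 - 51²)(7×543 - 47²))
= 1579/√(1662×1592) = 1579/√2645904 ≈ 1579/1626.6235 ≈ 0.9707

r ≈ 0.9707


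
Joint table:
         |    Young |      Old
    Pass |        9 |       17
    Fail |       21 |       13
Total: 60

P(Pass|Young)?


P(Pass|Young) = 9/(9+21) = 9/30 = 3/10

P = 3/10 ≈ 30.00%


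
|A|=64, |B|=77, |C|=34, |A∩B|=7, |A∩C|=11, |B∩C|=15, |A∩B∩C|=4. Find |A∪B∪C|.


|A∪B∪C| = 64+77+34-7-11-15+4 = 146

|A∪B∪C| = 146


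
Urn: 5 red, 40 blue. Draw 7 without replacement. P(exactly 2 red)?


Hypergeometric: C(5,2)×C(40,5)/C(45,7)
= 10×658008/45379620 = 2812/19393

P(X=2) = 2812/19393 ≈ 14.50%


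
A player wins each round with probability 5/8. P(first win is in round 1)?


Geometric: P(X=1) = (1-p)^(k-1)×p = (3/8)^0×5/8 = 5/8

P(X=1) = 5/8 ≈ 62.50%


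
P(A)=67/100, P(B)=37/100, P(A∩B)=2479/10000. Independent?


P(A)×P(B) = 2479/10000
P(A∩B) = 2479/10000
Equal ✓ → Independent

Yes, independent


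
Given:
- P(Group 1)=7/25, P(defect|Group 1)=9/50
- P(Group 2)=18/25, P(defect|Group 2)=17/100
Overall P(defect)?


P(B) = Σ P(B|Aᵢ)×P(Aᵢ)
  9/50×7/25 = 63/1250
  17/100×18/25 = 153/1250
Sum = 108/625

P(defect) = 108/625 ≈ 17.28%


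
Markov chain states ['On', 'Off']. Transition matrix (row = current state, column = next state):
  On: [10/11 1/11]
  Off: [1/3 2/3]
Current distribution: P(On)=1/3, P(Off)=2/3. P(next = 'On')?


P(next=On) = Σᵢ P(now=i)×P(i→On)
= 1/3×10/11 + 2/3×1/3
= 10/33 + 2/9 = 52/99

P = 52/99 ≈ 0.5253


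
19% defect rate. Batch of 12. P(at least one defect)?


P(all good) = (81/100)^12 = 79766443076872509863361/1000000000000000000000000
P(≥1 defect) = 920233556923127490136639/1000000000000000000000000

P = 920233556923127490136639/1000000000000000000000000 ≈ 92.02%


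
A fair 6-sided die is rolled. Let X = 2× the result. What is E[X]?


E[die] = (1+6)/2 = 7/2
E[X] = 2 × 7/2 = 7

E[X] = 7


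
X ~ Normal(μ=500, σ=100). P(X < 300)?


z = (300-500)/100 = -2.0
P(Z < -2.0) = 0.0228

P(X < 300) ≈ 0.0228


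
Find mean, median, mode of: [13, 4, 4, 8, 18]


Sorted: [4, 4, 8, 13, 18]
Mean = 47/5
Median = 8
Freq: {13: 1, 4: 2, 8: 1, 18: 1}
Mode: [4]

Mean=47/5, Median=8, Mode=4


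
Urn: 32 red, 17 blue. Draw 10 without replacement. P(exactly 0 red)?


Hypergeometric: C(32,0)×C(17,10)/C(49,10)
= 1×19448/8217822536 = 221/93384347

P(X=0) = 221/93384347 ≈ 0.00%


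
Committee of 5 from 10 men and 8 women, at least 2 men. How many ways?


Count by #men:
  2M,3W: C(10,2)×C(8,3)=2520
  3M,2W: C(10,3)×C(8,2)=3360
  4M,1W: C(10,4)×C(8,1)=1680
  5M,0W: C(10,5)×C(8,0)=252
Total = 7812

7812


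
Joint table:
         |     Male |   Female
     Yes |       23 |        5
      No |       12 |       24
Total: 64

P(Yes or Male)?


P(Yes∨Male) = P(Yes) + P(Male) - P(Yes∧Male)
= (28 + 35 - 23)/64 = 40/64 = 5/8

P = 5/8 ≈ 62.50%


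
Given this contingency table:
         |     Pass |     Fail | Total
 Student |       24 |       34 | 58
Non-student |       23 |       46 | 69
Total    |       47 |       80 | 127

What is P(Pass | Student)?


P(Pass | Student) = 24/(24+34) = 24/58 = 12/29

P(Pass|Student) = 12/29 ≈ 41.38%


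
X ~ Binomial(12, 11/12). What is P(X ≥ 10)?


P(X ≥ 10) = Σ P(X=i) for i=10..12
P(X=10) = 285311670611/1486016741376
P(X=11) = 285311670611/743008370688
P(X=12) = 3138428376721/8916100448256
Sum = 8274038447719/8916100448256

P(X ≥ 10) = 8274038447719/8916100448256 ≈ 92.80%


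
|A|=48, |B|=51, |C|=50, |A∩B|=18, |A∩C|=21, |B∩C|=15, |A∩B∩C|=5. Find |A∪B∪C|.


|A∪B∪C| = 48+51+50-18-21-15+5 = 100

|A∪B∪C| = 100


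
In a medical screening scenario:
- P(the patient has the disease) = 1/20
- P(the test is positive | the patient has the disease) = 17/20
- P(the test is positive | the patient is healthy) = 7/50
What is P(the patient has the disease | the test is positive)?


Using Bayes' theorem:
P(A|B) = P(B|A)·P(A) / P(B)

P(the test is positive) = 17/20 × 1/20 + 7/50 × 19/20
= 17/400 + 133/1000 = 351/2000

P(the patient has the disease|the test is positive) = (17/400) / (351/2000) = 85/351

P(the patient has the disease|the test is positive) = 85/351 ≈ 24.22%


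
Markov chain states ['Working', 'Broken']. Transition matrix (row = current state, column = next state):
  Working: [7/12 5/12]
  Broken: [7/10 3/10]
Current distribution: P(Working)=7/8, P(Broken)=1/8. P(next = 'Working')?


P(next=Working) = Σᵢ P(now=i)×P(i→Working)
= 7/8×7/12 + 1/8×7/10
= 49/96 + 7/80 = 287/480

P = 287/480 ≈ 0.5979


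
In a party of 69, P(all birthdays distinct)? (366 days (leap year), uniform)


P(all different) = Π(366-i)/366 for i=0..68
= (366/366)×(365/366)×...×(298/366)
= 0.001057

P ≈ 0.0011 ≈ 0.11%


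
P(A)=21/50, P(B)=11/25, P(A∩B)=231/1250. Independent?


P(A)×P(B) = 231/1250
P(A∩B) = 231/1250
Equal ✓ → Independent

Yes, independent


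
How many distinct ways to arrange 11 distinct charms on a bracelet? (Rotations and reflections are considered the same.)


Free circular arrangements: rotations and reflections both identified.
(n-1)!/2 = 10!/2 = 3628800/2 = 1814400

1814400


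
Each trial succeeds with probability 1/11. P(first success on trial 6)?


Geometric: P(X=6) = (1-p)^(k-1)×p = (10/11)^5×1/11 = 100000/1771561

P(X=6) = 100000/1771561 ≈ 5.64%


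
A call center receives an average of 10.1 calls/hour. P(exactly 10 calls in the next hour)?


Poisson(λ=10.1): P(X=10) = e^(-λ)×λ^k/k!
= e^(-10.1) × 10.1^10 / 10!
≈ 4.107955523e-05 × 11046221254.1 / 3628800 ≈ 0.125048

P(X=10) ≈ 0.125048 ≈ 12.50%


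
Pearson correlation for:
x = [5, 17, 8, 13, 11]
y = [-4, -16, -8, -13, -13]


n=5, Σx=54, Σy=-54, Σxy=-668, Σx²=668, Σy²=674
r = (5×(-668) - 54×(-54))/√((5×668 - 54²)(5×674 - (-54)²))
= -424/√(424×454) = -424/√192496 ≈ -424/438.7437 ≈ -0.9664

r ≈ -0.9664


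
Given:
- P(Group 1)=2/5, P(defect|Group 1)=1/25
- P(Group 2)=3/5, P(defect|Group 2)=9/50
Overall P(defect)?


P(B) = Σ P(B|Aᵢ)×P(Aᵢ)
  1/25×2/5 = 2/125
  9/50×3/5 = 27/250
Sum = 31/250

P(defect) = 31/250 ≈ 12.40%


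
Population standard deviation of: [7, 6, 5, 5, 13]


Mean = 36/5
  (7-36/5)²=1/25
  (6-36/5)²=36/25
  (5-36/5)²=121/25
  (5-36/5)²=121/25
  (13-36/5)²=841/25
Σ(x-μ)² = 224/5
σ² = (224/5)/5 = 224/25

σ = √(224/25) ≈ 2.9933


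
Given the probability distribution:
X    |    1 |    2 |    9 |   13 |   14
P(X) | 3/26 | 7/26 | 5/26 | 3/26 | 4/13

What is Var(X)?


E[X] = 213/26
E[X²] = 2511/26
Var(X) = E[X²] - (E[X])² = 2511/26 - 45369/676 = 19917/676

Var(X) = 19917/676 ≈ 29.4630


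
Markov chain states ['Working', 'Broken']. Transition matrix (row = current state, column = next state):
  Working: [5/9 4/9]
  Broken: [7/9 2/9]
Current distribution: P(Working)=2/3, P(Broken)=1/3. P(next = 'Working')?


P(next=Working) = Σᵢ P(now=i)×P(i→Working)
= 2/3×5/9 + 1/3×7/9
= 10/27 + 7/27 = 17/27

P = 17/27 ≈ 0.6296


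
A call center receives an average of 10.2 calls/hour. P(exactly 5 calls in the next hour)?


Poisson(λ=10.2): P(X=5) = e^(-λ)×λ^k/k!
= e^(-10.2) × 10.2^5 / 5!
≈ 3.717031868e-05 × 110408.08032 / 120 ≈ 0.034199

P(X=5) ≈ 0.034199 ≈ 3.42%


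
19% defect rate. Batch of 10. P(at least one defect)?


P(all good) = (81/100)^10 = 12157665459056928801/100000000000000000000
P(≥1 defect) = 87842334540943071199/100000000000000000000

P = 87842334540943071199/100000000000000000000 ≈ 87.84%


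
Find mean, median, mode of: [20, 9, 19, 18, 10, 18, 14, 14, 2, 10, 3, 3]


Sorted: [2, 3, 3, 9, 10, 10, 14, 14, 18, 18, 19, 20]
Mean = 140/12 = 35/3
Median = 12
Freq: {20: 1, 9: 1, 19: 1, 18: 2, 10: 2, 14: 2, 2: 1, 3: 2}
Mode: [3, 10, 14, 18]

Mean=35/3, Median=12, Mode=[3, 10, 14, 18]


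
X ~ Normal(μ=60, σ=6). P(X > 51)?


z = (51-60)/6 = -1.5
P(X > 51) = 1 - P(Z ≤ -1.5) = 1 - 0.0668 = 0.9332

P(X > 51) ≈ 0.9332


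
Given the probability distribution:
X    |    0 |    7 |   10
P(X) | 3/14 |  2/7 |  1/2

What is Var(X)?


E[X] = 7
E[X²] = 64
Var(X) = E[X²] - (E[X])² = 64 - 49 = 15

Var(X) = 15 ≈ 15.0000


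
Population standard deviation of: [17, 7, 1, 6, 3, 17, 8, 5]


Mean = 64/8 = 8
  (17-8)²=81
  (7-8)²=1
  (1-8)²=49
  (6-8)²=4
  (3-8)²=25
  (17-8)²=81
  (8-8)²=0
  (5-8)²=9
Σ(x-μ)² = 250
σ² = 250/8 = 125/4

σ = √(125/4) ≈ 5.5902


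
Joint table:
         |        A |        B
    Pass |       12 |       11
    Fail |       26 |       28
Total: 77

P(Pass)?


P(Pass) = (12+11)/77 = 23/77

P(Pass) = 23/77 ≈ 29.87%


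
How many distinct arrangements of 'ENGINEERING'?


Letters: 11, freq: {'E': 3, 'N': 3, 'G': 2, 'I': 2, 'R': 1}
11!/(3!×3!×2!×2!×1!) = 39916800/144 = 277200

277200


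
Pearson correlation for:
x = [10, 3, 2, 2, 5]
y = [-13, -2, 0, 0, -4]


n=5, Σx=22, Σy=-19, Σxy=-156, Σx²=142, Σy²=189
r = (5×(-156) - 22×(-19))/√((5×142 - 22²)(5×189 - (-19)²))
= -362/√(226×584) = -362/√131984 ≈ -362/363.2960 ≈ -0.9964

r ≈ -0.9964


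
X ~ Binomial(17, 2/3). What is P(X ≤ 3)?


P(X ≤ 3) = Σ P(X=i) for i=0..3
P(X=0) = 1/129140163
P(X=1) = 34/129140163
P(X=2) = 544/129140163
P(X=3) = 5440/129140163
Sum = 6019/129140163

P(X ≤ 3) = 6019/129140163 ≈ 0.00%


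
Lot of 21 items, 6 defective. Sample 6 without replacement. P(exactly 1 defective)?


Hypergeometric: C(6,1)×C(15,5)/C(21,6)
= 6×3003/54264 = 429/1292

P(X=1) = 429/1292 ≈ 33.20%


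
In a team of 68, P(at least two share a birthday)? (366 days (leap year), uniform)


P(all different) = Π(366-i)/366 for i=0..67
= 0.001299
P(match) = 1 - 0.001299 = 0.998701

P ≈ 0.9987 ≈ 99.87%


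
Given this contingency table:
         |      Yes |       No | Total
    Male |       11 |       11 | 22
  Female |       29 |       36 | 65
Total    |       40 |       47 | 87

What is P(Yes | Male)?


P(Yes | Male) = 11/(11+11) = 11/22 = 1/2

P(Yes|Male) = 1/2 ≈ 50.00%


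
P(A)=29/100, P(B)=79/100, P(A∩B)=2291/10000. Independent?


P(A)×P(B) = 2291/10000
P(A∩B) = 2291/10000
Equal ✓ → Independent

Yes, independent


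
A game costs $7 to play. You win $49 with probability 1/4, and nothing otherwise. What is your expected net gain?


E[gain] = (49-7)×1/4 + (-7)×3/4
= 21/2 - 21/4 = 21/4

Expected net gain = $21/4 ≈ $5.25


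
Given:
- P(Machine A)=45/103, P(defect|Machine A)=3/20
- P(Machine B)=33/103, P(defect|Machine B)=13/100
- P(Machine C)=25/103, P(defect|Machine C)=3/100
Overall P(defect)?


P(B) = Σ P(B|Aᵢ)×P(Aᵢ)
  3/20×45/103 = 27/412
  13/100×33/103 = 429/10300
  3/100×25/103 = 3/412
Sum = 1179/10300

P(defect) = 1179/10300 ≈ 11.45%


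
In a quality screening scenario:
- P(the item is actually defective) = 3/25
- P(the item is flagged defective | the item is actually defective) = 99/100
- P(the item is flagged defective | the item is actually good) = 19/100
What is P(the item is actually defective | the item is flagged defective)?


Using Bayes' theorem:
P(A|B) = P(B|A)·P(A) / P(B)

P(the item is flagged defective) = 99/100 × 3/25 + 19/100 × 22/25
= 297/2500 + 209/1250 = 143/500

P(the item is actually defective|the item is flagged defective) = (297/2500) / (143/500) = 27/65

P(the item is actually defective|the item is flagged defective) = 27/65 ≈ 41.54%


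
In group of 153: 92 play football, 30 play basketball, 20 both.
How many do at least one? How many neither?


|A∪B| = 92+30-20 = 102
Neither = 153-102 = 51

At least one: 102; Neither: 51


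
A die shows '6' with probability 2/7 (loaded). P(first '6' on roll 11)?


Geometric: P(X=11) = (1-p)^(k-1)×p = (5/7)^10×2/7 = 19531250/1977326743

P(X=11) = 19531250/1977326743 ≈ 0.99%


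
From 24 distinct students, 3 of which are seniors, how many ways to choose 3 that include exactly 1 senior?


Choose 1 of the 3 seniors and 2 of the other 21 students:
C(3,1)×C(21,2) = 3×210 = 630

630


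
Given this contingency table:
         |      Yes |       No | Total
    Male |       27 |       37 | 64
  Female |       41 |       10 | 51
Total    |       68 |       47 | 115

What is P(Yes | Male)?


P(Yes | Male) = 27/(27+37) = 27/64

P(Yes|Male) = 27/64 ≈ 42.19%


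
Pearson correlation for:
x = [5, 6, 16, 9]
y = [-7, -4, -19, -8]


n=4, Σx=36, Σy=-38, Σxy=-435, Σx²=398, Σy²=490
r = (4×(-435) - 36×(-38))/√((4×398 - 36²)(4×490 - (-38)²))
= -372/√(296×516) = -372/√152736 ≈ -372/390.8145 ≈ -0.9519

r ≈ -0.9519


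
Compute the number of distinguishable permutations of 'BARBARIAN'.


Letters: 9, freq: {'B': 2, 'A': 3, 'R': 2, 'I': 1, 'N': 1}
9!/(2!×3!×2!×1!×1!) = 362880/24 = 15120

15120


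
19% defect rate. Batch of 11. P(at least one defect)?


P(all good) = (81/100)^11 = 984770902183611232881/10000000000000000000000
P(≥1 defect) = 9015229097816388767119/10000000000000000000000

P = 9015229097816388767119/10000000000000000000000 ≈ 90.15%


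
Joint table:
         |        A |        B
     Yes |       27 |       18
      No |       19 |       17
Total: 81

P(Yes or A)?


P(Yes∨A) = P(Yes) + P(A) - P(Yes∧A)
= (45 + 46 - 27)/81 = 64/81

P = 64/81 ≈ 79.01%


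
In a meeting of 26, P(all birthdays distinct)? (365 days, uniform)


P(all different) = Π(365-i)/365 for i=0..25
= (365/365)×(364/365)×...×(340/365)
= 0.401759

P ≈ 0.4018 ≈ 40.18%


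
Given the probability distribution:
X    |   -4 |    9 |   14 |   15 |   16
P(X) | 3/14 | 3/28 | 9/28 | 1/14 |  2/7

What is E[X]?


E[X] = Σ x·P(X=x)
= (-4)×(3/14) + (9)×(3/28) + (14)×(9/28) + (15)×(1/14) + (16)×(2/7)
= 41/4

E[X] = 41/4


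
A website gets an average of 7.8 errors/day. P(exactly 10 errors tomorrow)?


Poisson(λ=7.8): P(X=10) = e^(-λ)×λ^k/k!
= e^(-7.8) × 7.8^10 / 10!
≈ 0.000409734979 × 833577583.124 / 3628800 ≈ 0.094121

P(X=10) ≈ 0.094121 ≈ 9.41%


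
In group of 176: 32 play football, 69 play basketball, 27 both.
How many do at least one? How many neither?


|A∪B| = 32+69-27 = 74
Neither = 176-74 = 102

At least one: 74; Neither: 102


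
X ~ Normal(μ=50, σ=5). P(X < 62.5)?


z = (62.5-50)/5 = 2.5
P(Z < 2.5) = 0.9938

P(X < 62.5) ≈ 0.9938


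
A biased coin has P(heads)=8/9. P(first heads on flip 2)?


Geometric: P(X=2) = (1-p)^(k-1)×p = (1/9)^1×8/9 = 8/81

P(X=2) = 8/81 ≈ 9.88%


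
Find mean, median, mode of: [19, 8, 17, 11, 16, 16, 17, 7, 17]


Sorted: [7, 8, 11, 16, 16, 17, 17, 17, 19]
Mean = 128/9
Median = 16
Freq: {19: 1, 8: 1, 17: 3, 11: 1, 16: 2, 7: 1}
Mode: [17]

Mean=128/9, Median=16, Mode=17


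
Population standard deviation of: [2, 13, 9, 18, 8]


Mean = 50/5 = 10
  (2-10)²=64
  (13-10)²=9
  (9-10)²=1
  (18-10)²=64
  (8-10)²=4
Σ(x-μ)² = 142
σ² = 142/5

σ = √(142/5) ≈ 5.3292


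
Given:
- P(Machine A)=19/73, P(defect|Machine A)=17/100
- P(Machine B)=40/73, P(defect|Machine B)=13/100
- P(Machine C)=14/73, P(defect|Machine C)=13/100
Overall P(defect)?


P(B) = Σ P(B|Aᵢ)×P(Aᵢ)
  17/100×19/73 = 323/7300
  13/100×40/73 = 26/365
  13/100×14/73 = 91/3650
Sum = 41/292

P(defect) = 41/292 ≈ 14.04%


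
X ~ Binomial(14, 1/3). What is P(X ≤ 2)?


P(X ≤ 2) = Σ P(X=i) for i=0..2
P(X=0) = 16384/4782969
P(X=1) = 114688/4782969
P(X=2) = 372736/4782969
Sum = 167936/1594323

P(X ≤ 2) = 167936/1594323 ≈ 10.53%


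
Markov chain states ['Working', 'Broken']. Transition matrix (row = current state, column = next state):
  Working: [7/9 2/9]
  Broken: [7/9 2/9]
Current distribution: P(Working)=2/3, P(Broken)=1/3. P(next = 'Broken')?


P(next=Broken) = Σᵢ P(now=i)×P(i→Broken)
= 2/3×2/9 + 1/3×2/9
= 4/27 + 2/27 = 2/9

P = 2/9 ≈ 0.2222


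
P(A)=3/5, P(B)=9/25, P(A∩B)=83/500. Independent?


P(A)×P(B) = 27/125
P(A∩B) = 83/500
Not equal → NOT independent

No, not independent


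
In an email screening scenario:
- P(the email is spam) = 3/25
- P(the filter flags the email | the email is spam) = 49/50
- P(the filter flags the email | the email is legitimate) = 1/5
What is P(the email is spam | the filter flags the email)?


Using Bayes' theorem:
P(A|B) = P(B|A)·P(A) / P(B)

P(the filter flags the email) = 49/50 × 3/25 + 1/5 × 22/25
= 147/1250 + 22/125 = 367/1250

P(the email is spam|the filter flags the email) = (147/1250) / (367/1250) = 147/367

P(the email is spam|the filter flags the email) = 147/367 ≈ 40.05%


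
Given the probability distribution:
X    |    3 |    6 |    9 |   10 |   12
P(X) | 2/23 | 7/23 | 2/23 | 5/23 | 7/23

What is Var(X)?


E[X] = 200/23
E[X²] = 1940/23
Var(X) = E[X²] - (E[X])² = 1940/23 - 40000/529 = 4620/529

Var(X) = 4620/529 ≈ 8.7335


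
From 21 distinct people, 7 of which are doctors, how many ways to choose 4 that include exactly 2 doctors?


Choose 2 of the 7 doctors and 2 of the other 14 people:
C(7,2)×C(14,2) = 21×91 = 1911

1911


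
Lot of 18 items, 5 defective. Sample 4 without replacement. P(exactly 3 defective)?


Hypergeometric: C(5,3)×C(13,1)/C(18,4)
= 10×13/3060 = 13/306

P(X=3) = 13/306 ≈ 4.25%


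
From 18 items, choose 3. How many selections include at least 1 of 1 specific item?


Complement: C(18,3) - C(17,3) = 816 - 680 = 136

136


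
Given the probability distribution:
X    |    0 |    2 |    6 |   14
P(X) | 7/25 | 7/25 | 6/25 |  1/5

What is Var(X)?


E[X] = 24/5
E[X²] = 1224/25
Var(X) = E[X²] - (E[X])² = 1224/25 - 576/25 = 648/25

Var(X) = 648/25 ≈ 25.9200


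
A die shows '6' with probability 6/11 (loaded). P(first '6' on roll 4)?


Geometric: P(X=4) = (1-p)^(k-1)×p = (5/11)^3×6/11 = 750/14641

P(X=4) = 750/14641 ≈ 5.12%


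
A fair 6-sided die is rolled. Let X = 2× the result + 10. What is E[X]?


E[die] = (1+6)/2 = 7/2
E[X] = 2×7/2 + 10 = 17

E[X] = 17


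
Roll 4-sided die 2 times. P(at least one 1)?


P(no 1)^2 = (3/4)^2 = 9/16
P(≥1) = 1 - 9/16 = 7/16

P = 7/16 ≈ 43.75%


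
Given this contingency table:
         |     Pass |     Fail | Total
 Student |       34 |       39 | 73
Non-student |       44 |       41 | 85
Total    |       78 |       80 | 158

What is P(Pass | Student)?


P(Pass | Student) = 34/(34+39) = 34/73

P(Pass|Student) = 34/73 ≈ 46.58%


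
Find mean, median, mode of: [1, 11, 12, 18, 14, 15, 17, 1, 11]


Sorted: [1, 1, 11, 11, 12, 14, 15, 17, 18]
Mean = 100/9
Median = 12
Freq: {1: 2, 11: 2, 12: 1, 18: 1, 14: 1, 15: 1, 17: 1}
Mode: [1, 11]

Mean=100/9, Median=12, Mode=[1, 11]


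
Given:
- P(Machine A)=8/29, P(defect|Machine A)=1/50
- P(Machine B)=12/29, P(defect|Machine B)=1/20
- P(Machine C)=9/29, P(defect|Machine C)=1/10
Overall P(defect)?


P(B) = Σ P(B|Aᵢ)×P(Aᵢ)
  1/50×8/29 = 4/725
  1/20×12/29 = 3/145
  1/10×9/29 = 9/290
Sum = 83/1450

P(defect) = 83/1450 ≈ 5.72%


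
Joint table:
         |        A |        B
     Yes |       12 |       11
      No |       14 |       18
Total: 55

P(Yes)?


P(Yes) = (12+11)/55 = 23/55

P(Yes) = 23/55 ≈ 41.82%


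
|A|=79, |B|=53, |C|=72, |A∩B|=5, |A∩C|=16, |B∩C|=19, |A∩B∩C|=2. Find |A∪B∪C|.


|A∪B∪C| = 79+53+72-5-16-19+2 = 166

|A∪B∪C| = 166


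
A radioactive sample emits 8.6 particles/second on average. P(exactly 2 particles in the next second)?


Poisson(λ=8.6): P(X=2) = e^(-λ)×λ^k/k!
= e^(-8.6) × 8.6^2 / 2!
≈ 0.0001841057937 × 73.96 / 2 ≈ 0.006808

P(X=2) ≈ 0.006808 ≈ 0.68%


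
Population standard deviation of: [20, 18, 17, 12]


Mean = 67/4
  (20-67/4)²=169/16
  (18-67/4)²=25/16
  (17-67/4)²=1/16
  (12-67/4)²=361/16
Σ(x-μ)² = 139/4
σ² = (139/4)/4 = 139/16

σ = √(139/16) ≈ 2.9475


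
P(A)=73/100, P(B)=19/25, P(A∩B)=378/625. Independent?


P(A)×P(B) = 1387/2500
P(A∩B) = 378/625
Not equal → NOT independent

No, not independent


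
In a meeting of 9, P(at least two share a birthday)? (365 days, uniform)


P(all different) = Π(365-i)/365 for i=0..8
= 0.905376
P(match) = 1 - 0.905376 = 0.094624

P ≈ 0.0946 ≈ 9.46%


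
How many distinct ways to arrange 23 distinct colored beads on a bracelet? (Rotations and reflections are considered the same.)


Free circular arrangements: rotations and reflections both identified.
(n-1)!/2 = 22!/2 = 1124000727777607680000/2 = 562000363888803840000

562000363888803840000


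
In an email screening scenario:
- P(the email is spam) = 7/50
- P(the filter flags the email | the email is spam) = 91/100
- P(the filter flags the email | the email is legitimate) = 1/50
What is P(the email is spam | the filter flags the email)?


Using Bayes' theorem:
P(A|B) = P(B|A)·P(A) / P(B)

P(the filter flags the email) = 91/100 × 7/50 + 1/50 × 43/50
= 637/5000 + 43/2500 = 723/5000

P(the email is spam|the filter flags the email) = (637/5000) / (723/5000) = 637/723

P(the email is spam|the filter flags the email) = 637/723 ≈ 88.11%


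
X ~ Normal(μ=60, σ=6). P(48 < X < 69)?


z₁=(48-60)/6=-2.0, z₂=(69-60)/6=1.5
P = Φ(1.5) - Φ(-2.0) = 0.933193 - 0.022750 = 0.910443 ≈ 0.9104

P(48 < X < 69) ≈ 0.9104


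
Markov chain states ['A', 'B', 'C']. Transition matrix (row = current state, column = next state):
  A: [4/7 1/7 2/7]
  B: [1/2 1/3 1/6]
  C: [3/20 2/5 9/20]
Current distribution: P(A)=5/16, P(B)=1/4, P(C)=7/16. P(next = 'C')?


P(next=C) = Σᵢ P(now=i)×P(i→C)
= 5/16×2/7 + 1/4×1/6 + 7/16×9/20
= 5/56 + 1/24 + 63/320 = 2203/6720

P = 2203/6720 ≈ 0.3278


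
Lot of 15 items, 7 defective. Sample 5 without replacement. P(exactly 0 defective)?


Hypergeometric: C(7,0)×C(8,5)/C(15,5)
= 1×56/3003 = 8/429

P(X=0) = 8/429 ≈ 1.86%


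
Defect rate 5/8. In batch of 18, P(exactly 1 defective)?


Binomial: P(X=1) = C(18,1)×p^1×(1-p)^17
= 18 × 5/8 × 129140163/2251799813685248 = 5811307335/9007199254740992

P(X=1) = 5811307335/9007199254740992 ≈ 0.00%


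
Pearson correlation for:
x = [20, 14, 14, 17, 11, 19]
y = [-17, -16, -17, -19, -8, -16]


n=6, Σx=95, Σy=-93, Σxy=-1517, Σx²=1563, Σy²=1515
r = (6×(-1517) - 95×(-93))/√((6×1563 - 95²)(6×1515 - (-93)²))
= -267/√(353×441) = -267/√155673 ≈ -267/394.5542 ≈ -0.6767

r ≈ -0.6767


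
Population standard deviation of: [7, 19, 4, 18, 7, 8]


Mean = 63/6 = 21/2
  (7-21/2)²=49/4
  (19-21/2)²=289/4
  (4-21/2)²=169/4
  (18-21/2)²=225/4
  (7-21/2)²=49/4
  (8-21/2)²=25/4
Σ(x-μ)² = 403/2
σ² = (403/2)/6 = 403/12

σ = √(403/12) ≈ 5.7951
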